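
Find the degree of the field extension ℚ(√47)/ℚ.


√47 has minimal polynomial x² - 47 (irreducible over ℚ since 47 is squarefree)

[ℚ(√47)/ℚ] = 2


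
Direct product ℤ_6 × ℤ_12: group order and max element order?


|ℤ_6 × ℤ_12| = 6 × 12 = 72
Max element order = lcm(6,12) = 12
Cyclic? No (gcd=6)

|ℤ_6×ℤ_12| = 72, max element order = 12


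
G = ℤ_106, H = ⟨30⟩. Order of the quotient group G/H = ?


|⟨30⟩| = n / gcd(30, 106) = 106 / 2 = 53
H is normal (ℤ_106 is abelian).
|G/H| = |G| / |H| = 106 / 53 = 2

|G/H| = 2


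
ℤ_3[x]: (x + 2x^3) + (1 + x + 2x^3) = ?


Add coefficients mod 3:
x^0: 0 + 1 = 1 (mod 3)
x^1: 1 + 1 = 2 (mod 3)
x^2: 0 + 0 = 0 (mod 3)
x^3: 2 + 2 = 1 (mod 3)
Result: 1 + 2x + x^3

f + g = 1 + 2x + x^3


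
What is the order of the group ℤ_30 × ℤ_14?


|A × B| = |A| · |B|
|ℤ_30 × ℤ_14| = 30 × 14 = 420

|ℤ_30 × ℤ_14| = 420


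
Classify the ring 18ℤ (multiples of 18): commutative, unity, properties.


18ℤ is a commutative ring under +,× but has no multiplicative identity (1 ∉ 18ℤ); it has no zero divisors, but without unity it is not an integral domain
Commutative: Yes
Integral domain: No
Has unity: No

18ℤ (multiples of 18): Commutative=Yes, Unity=No


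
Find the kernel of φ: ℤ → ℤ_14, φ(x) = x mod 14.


Kernel = preimage of identity
ker(φ) = {x ∈ ℤ : x ≡ 0 (mod 14)} = 14ℤ = {0, ±14, ±28, ...}

ker(φ) = 14ℤ


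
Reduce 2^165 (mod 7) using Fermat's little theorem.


Fermat's little theorem: if p is prime and gcd(a,p)=1, then a^(p-1) ≡ 1 (mod p)
p = 7 is prime, gcd(2,7) = 1
Reduce exponent: 165 mod 6 = 3
So 2^165 ≡ 2^3 (mod 7)
2^3 mod 7 = 1

2^165 ≡ 1 (mod 7)


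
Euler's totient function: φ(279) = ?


Factor n: 279 = 3^2 × 31
φ(n) = n · ∏(1 - 1/p) over distinct primes p | n
φ(279) = 279 · (1 - 1/3) · (1 - 1/31) = 180

φ(279) = 180


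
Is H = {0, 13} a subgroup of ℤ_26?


Subgroup test for H = {0, 13} in (ℤ_26, +):
(1) 0 ∈ H? Yes
(2) Closure: for all a,b ∈ H, (a+b) mod 26 ∈ H? Yes
(3) Inverses: for all a ∈ H, -a mod 26 ∈ H? Yes

Yes, H is a subgroup of ℤ_26


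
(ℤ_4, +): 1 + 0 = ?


Operation: addition mod 4
1 + 0 = (a + b) mod 4 with a = 1, b = 0

1 + 0 = 1


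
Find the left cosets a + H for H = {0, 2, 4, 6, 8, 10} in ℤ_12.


H = {0, 2, 4, 6, 8, 10}, |H| = 6
Number of cosets = |G|/|H| = 12/6 = 2
0 + H = {0, 2, 4, 6, 8, 10}
1 + H = {1, 3, 5, 7, 9, 11}

Cosets: 0+H={0,2,4,6,8,10}; 1+H={1,3,5,7,9,11}


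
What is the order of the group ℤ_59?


ℤ_n has n elements.

|ℤ_59| = 59


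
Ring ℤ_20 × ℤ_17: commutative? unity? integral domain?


Direct product ring; commutative with unity (1,1); but (1,0)·(0,1) = (0,0) gives zero divisors, so not an integral domain
Commutative: Yes
Integral domain: No
Has unity: Yes

ℤ_20 × ℤ_17: Commutative=Yes, Unity=Yes


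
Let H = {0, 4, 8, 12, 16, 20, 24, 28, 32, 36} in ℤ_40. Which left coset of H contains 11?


11 + H = {11 + h (mod 40) : h ∈ H}
11+0=11, 11+4=15, 11+8=19, 11+12=23, 11+16=27, 11+20=31, 11+24=35, 11+28=39, 11+32=3, 11+36=7
11 + H = {3, 7, 11, 15, 19, 23, 27, 31, 35, 39} = 3 + H

11 + H = {3, 7, 11, 15, 19, 23, 27, 31, 35, 39}


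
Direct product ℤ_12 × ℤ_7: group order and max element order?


|ℤ_12 × ℤ_7| = 12 × 7 = 84
Max element order = lcm(12,7) = 84
Cyclic? Yes (gcd=1)

|ℤ_12×ℤ_7| = 84, max element order = 84


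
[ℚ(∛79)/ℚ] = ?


∛79 has minimal polynomial x³ - 79 (irreducible over ℚ since 79 is not a perfect cube)

[ℚ(∛79)/ℚ] = 3


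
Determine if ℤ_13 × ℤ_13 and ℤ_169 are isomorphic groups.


Comparing ℤ_13 × ℤ_13 and ℤ_169:
gcd(13,13) = 13 ≠ 1. Max element order in ℤ_13×ℤ_13 is lcm(13,13) = 13 < 169, so it has no element of order 169

No, ℤ_13 × ℤ_13 ≇ ℤ_169


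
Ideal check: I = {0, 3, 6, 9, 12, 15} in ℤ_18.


Check ideal conditions for I = {0, 3, 6, 9, 12, 15} in ℤ_18:
(1) I is an additive subgroup? Yes
(2) For r ∈ ℤ_18 and a ∈ I: r·a ∈ I? Yes

Yes, I is an ideal of ℤ_18


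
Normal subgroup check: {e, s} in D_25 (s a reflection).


H = {e, s} in D_25 (s a reflection)
r·s·r⁻¹ = sr⁻² ≠ s for n ≥ 3, so {e, s} is not closed under conjugation

No, not a normal subgroup


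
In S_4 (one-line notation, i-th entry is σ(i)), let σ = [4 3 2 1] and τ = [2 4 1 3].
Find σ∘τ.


σ∘τ: apply τ first, then σ
1 →τ 2 →σ 3
2 →τ 4 →σ 1
3 →τ 1 →σ 4
4 →τ 3 →σ 2

σ∘τ = [3 1 4 2]


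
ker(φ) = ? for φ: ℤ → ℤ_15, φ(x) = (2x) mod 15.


Kernel = preimage of identity
ker(φ) = {x ∈ ℤ : 2x ≡ 0 (mod 15)}. gcd(2,15) = 1, so 2x ≡ 0 (mod 15) ⟺ x ≡ 0 (mod 15/1 = 15). Hence ker(φ) = 15ℤ

ker(φ) = 15ℤ


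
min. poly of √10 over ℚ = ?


√10 satisfies x² - 10 = 0, irreducible over ℚ since 10 is squarefree

Minimal polynomial: x² - 10


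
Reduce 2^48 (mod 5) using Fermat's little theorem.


Fermat's little theorem: if p is prime and gcd(a,p)=1, then a^(p-1) ≡ 1 (mod p)
p = 5 is prime, gcd(2,5) = 1
Reduce exponent: 48 mod 4 = 0
So 2^48 ≡ 2^0 (mod 5)
2^0 = 1

2^48 ≡ 1 (mod 5)


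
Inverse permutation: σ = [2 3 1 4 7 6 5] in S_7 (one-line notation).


To find σ⁻¹, swap domain and range:
σ(1) = 2 → σ⁻¹(2) = 1
σ(2) = 3 → σ⁻¹(3) = 2
σ(3) = 1 → σ⁻¹(1) = 3
σ(4) = 4 → σ⁻¹(4) = 4
σ(5) = 7 → σ⁻¹(7) = 5
σ(6) = 6 → σ⁻¹(6) = 6
σ(7) = 5 → σ⁻¹(5) = 7

σ⁻¹ = [3 1 2 4 7 6 5]


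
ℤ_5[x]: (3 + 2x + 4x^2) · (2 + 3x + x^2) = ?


Expand and collect like terms; reduce coefficients mod 5:
x^0: 3·2 = 6 ≡ 1 (mod 5)
x^1: 3·3 + 2·2 = 13 ≡ 3 (mod 5)
x^2: 3·1 + 2·3 + 4·2 = 17 ≡ 2 (mod 5)
x^3: 2·1 + 4·3 = 14 ≡ 4 (mod 5)
x^4: 4·1 = 4 ≡ 4 (mod 5)
Result: 1 + 3x + 2x^2 + 4x^3 + 4x^4

f · g = 1 + 3x + 2x^2 + 4x^3 + 4x^4


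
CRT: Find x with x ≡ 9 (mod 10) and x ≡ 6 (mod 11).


m₁ = 10, m₂ = 11, gcd = 1, so CRT applies. M = m₁·m₂ = 110
Let M₁ = M/m₁ = 11, M₂ = M/m₂ = 10
Find y₁ ≡ M₁⁻¹ (mod m₁): 11⁻¹ ≡ 1 (mod 10)
Find y₂ ≡ M₂⁻¹ (mod m₂): 10⁻¹ ≡ 10 (mod 11)
x = a₁·M₁·y₁ + a₂·M₂·y₂ = 9·11·1 + 6·10·10 = 699
Reduce mod 110: x ≡ 39
Check: 39 mod 10 = 9 ✓, 39 mod 11 = 6 ✓

x ≡ 39 (mod 110)


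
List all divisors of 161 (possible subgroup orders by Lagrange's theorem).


Lagrange's theorem: |H| divides |G|
|G| = 161
Divisors of 161: 1, 7, 23, 161

Possible subgroup orders: {1, 7, 23, 161}


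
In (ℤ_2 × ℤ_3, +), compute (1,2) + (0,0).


Operation: componentwise addition mod (2, 3)
(1,2) + (0,0) = ((a₁+b₁) mod 2, (a₂+b₂) mod 3) with a = (1,2), b = (0,0)

(1,2) + (0,0) = (1,2)


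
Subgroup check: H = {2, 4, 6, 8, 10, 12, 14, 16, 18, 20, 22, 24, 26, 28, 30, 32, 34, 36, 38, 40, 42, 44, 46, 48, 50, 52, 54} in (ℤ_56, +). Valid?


Subgroup test for H = {2, 4, 6, 8, 10, 12, 14, 16, 18, 20, 22, 24, 26, 28, 30, 32, 34, 36, 38, 40, 42, 44, 46, 48, 50, 52, 54} in (ℤ_56, +):
(1) 0 ∈ H? No
(2) Closure: for all a,b ∈ H, (a+b) mod 56 ∈ H? No  [counterexample: 2 + 54 = 0 ∉ H]
(3) Inverses: for all a ∈ H, -a mod 56 ∈ H? Yes

No, H is not a subgroup of ℤ_56


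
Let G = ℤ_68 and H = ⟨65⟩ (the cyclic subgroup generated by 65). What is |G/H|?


|⟨65⟩| = n / gcd(65, 68) = 68 / 1 = 68
H is normal (ℤ_68 is abelian).
|G/H| = |G| / |H| = 68 / 68 = 1

|G/H| = 1


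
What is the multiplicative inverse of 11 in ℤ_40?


Use the extended Euclidean algorithm to write 1 = 11·s + 40·t; then s mod 40 is the inverse.
Euclidean algorithm:
  11 = 0·40 + 11
  40 = 3·11 + 7
  11 = 1·7 + 4
  7 = 1·4 + 3
  4 = 1·3 + 1
  3 = 3·1 + 0
gcd(11,40) = 1
Back-substitution gives: 11·(11) + 40·(-3) = 1
So 11⁻¹ ≡ 11 ≡ 11 (mod 40)
Check: 11 × 11 = 121 ≡ 1 (mod 40) ✓

11⁻¹ ≡ 11 (mod 40)


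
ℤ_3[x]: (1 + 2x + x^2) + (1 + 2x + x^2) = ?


Add coefficients mod 3:
x^0: 1 + 1 = 2 (mod 3)
x^1: 2 + 2 = 1 (mod 3)
x^2: 1 + 1 = 2 (mod 3)
Result: 2 + x + 2x^2

f + g = 2 + x + 2x^2


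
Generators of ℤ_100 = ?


g generates ℤ_n iff gcd(g,n) = 1
Prime factors of 100: 2, 5
Generators are g ∈ {1,...,99} not divisible by any of these primes.
Generators: {1, 3, 7, 9, 11, 13, 17, 19, 21, 23, 27, 29, 31, 33, 37, 39, 41, 43, 47, 49, 51, 53, 57, 59, 61, 63, 67, 69, 71, 73, 77, 79, 81, 83, 87, 89, 91, 93, 97, 99}
Number of generators = φ(100) = 40

Generators of ℤ_100 = {1, 3, 7, 9, 11, 13, 17, 19, 21, 23, 27, 29, 31, 33, 37, 39, 41, 43, 47, 49, 51, 53, 57, 59, 61, 63, 67, 69, 71, 73, 77, 79, 81, 83, 87, 89, 91, 93, 97, 99}


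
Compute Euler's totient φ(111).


Factor n: 111 = 3 × 37
φ(n) = n · ∏(1 - 1/p) over distinct primes p | n
φ(111) = 111 · (1 - 1/3) · (1 - 1/37) = 72

φ(111) = 72


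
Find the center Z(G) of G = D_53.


Z(G) = {g ∈ G | gx = xg for all x ∈ G}
For odd n, Z(D_n) = {e}: no nontrivial rotation commutes with all reflections

Z(D_53) = {e}


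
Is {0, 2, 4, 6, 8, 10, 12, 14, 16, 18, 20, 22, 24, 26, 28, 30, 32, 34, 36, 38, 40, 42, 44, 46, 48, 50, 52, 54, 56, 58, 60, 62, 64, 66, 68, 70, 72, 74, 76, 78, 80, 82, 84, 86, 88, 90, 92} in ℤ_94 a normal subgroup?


H = {0, 2, 4, 6, 8, 10, 12, 14, 16, 18, 20, 22, 24, 26, 28, 30, 32, 34, 36, 38, 40, 42, 44, 46, 48, 50, 52, 54, 56, 58, 60, 62, 64, 66, 68, 70, 72, 74, 76, 78, 80, 82, 84, 86, 88, 90, 92} in ℤ_94
ℤ_94 is abelian; every subgroup of an abelian group is normal

Yes, normal subgroup


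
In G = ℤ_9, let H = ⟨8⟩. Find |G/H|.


|⟨8⟩| = n / gcd(8, 9) = 9 / 1 = 9
H is normal (ℤ_9 is abelian).
|G/H| = |G| / |H| = 9 / 9 = 1

|G/H| = 1


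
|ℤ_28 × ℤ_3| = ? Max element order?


|ℤ_28 × ℤ_3| = 28 × 3 = 84
Max element order = lcm(28,3) = 84
Cyclic? Yes (gcd=1)

|ℤ_28×ℤ_3| = 84, max element order = 84


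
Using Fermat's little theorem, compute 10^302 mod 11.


Fermat's little theorem: if p is prime and gcd(a,p)=1, then a^(p-1) ≡ 1 (mod p)
p = 11 is prime, gcd(10,11) = 1
Reduce exponent: 302 mod 10 = 2
So 10^302 ≡ 10^2 (mod 11)
10^2 mod 11 = 1

10^302 ≡ 1 (mod 11)


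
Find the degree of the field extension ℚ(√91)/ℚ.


√91 has minimal polynomial x² - 91 (irreducible over ℚ since 91 is squarefree)

[ℚ(√91)/ℚ] = 2


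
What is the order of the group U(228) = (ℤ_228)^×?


U(n) is the group of units mod n; |U(n)| = φ(n)
|U(228)| = φ(228) = 72

|U(228) = (ℤ_228)^×| = 72


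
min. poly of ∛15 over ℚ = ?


∛15 satisfies x³ - 15 = 0, irreducible over ℚ (no rational root; 15 is not a perfect cube)

Minimal polynomial: x³ - 15


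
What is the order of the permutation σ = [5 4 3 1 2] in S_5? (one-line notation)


Cycle decomposition: (1 5 2 4)
Cycle lengths: 4
Order = lcm(4) = 4

ord(σ) = 4


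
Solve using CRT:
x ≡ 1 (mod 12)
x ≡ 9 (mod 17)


m₁ = 12, m₂ = 17, gcd = 1, so CRT applies. M = m₁·m₂ = 204
Let M₁ = M/m₁ = 17, M₂ = M/m₂ = 12
Find y₁ ≡ M₁⁻¹ (mod m₁): 17⁻¹ ≡ 5 (mod 12)
Find y₂ ≡ M₂⁻¹ (mod m₂): 12⁻¹ ≡ 10 (mod 17)
x = a₁·M₁·y₁ + a₂·M₂·y₂ = 1·17·5 + 9·12·10 = 1165
Reduce mod 204: x ≡ 145
Check: 145 mod 12 = 1 ✓, 145 mod 17 = 9 ✓

x ≡ 145 (mod 204)


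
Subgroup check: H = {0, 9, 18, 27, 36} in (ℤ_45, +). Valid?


Subgroup test for H = {0, 9, 18, 27, 36} in (ℤ_45, +):
(1) 0 ∈ H? Yes
(2) Closure: for all a,b ∈ H, (a+b) mod 45 ∈ H? Yes
(3) Inverses: for all a ∈ H, -a mod 45 ∈ H? Yes

Yes, H is a subgroup of ℤ_45


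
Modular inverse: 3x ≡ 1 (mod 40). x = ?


Use the extended Euclidean algorithm to write 1 = 3·s + 40·t; then s mod 40 is the inverse.
Euclidean algorithm:
  3 = 0·40 + 3
  40 = 13·3 + 1
  3 = 3·1 + 0
gcd(3,40) = 1
Back-substitution gives: 3·(-13) + 40·(1) = 1
So 3⁻¹ ≡ -13 ≡ 27 (mod 40)
Check: 3 × 27 = 81 ≡ 1 (mod 40) ✓

3⁻¹ ≡ 27 (mod 40)


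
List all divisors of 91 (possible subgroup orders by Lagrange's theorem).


Lagrange's theorem: |H| divides |G|
|G| = 91
Divisors of 91: 1, 7, 13, 91

Possible subgroup orders: {1, 7, 13, 91}


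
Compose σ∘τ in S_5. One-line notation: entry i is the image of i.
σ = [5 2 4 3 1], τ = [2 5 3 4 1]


σ∘τ: apply τ first, then σ
1 →τ 2 →σ 2
2 →τ 5 →σ 1
3 →τ 3 →σ 4
4 →τ 4 →σ 3
5 →τ 1 →σ 5

σ∘τ = [2 1 4 3 5]


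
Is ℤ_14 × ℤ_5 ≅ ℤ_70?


Comparing ℤ_14 × ℤ_5 and ℤ_70:
gcd(14,5) = 1, so ℤ_14 × ℤ_5 ≅ ℤ_70 (CRT)

Yes, ℤ_14 × ℤ_5 ≅ ℤ_70


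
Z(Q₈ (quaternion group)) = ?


Z(G) = {g ∈ G | gx = xg for all x ∈ G}
In Q₈ = {±1, ±i, ±j, ±k}, only ±1 commute with every element

Z(Q₈ (quaternion group)) = {1, -1}


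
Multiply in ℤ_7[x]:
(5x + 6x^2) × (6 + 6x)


Expand and collect like terms; reduce coefficients mod 7:
x^0: 0·6 = 0 ≡ 0 (mod 7)
x^1: 0·6 + 5·6 = 30 ≡ 2 (mod 7)
x^2: 5·6 + 6·6 = 66 ≡ 3 (mod 7)
x^3: 6·6 = 36 ≡ 1 (mod 7)
Result: 2x + 3x^2 + x^3

f · g = 2x + 3x^2 + x^3


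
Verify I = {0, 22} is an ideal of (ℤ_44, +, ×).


Check ideal conditions for I = {0, 22} in ℤ_44:
(1) I is an additive subgroup? Yes
(2) For r ∈ ℤ_44 and a ∈ I: r·a ∈ I? Yes

Yes, I is an ideal of ℤ_44


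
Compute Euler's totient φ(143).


Factor n: 143 = 11 × 13
φ(n) = n · ∏(1 - 1/p) over distinct primes p | n
φ(143) = 143 · (1 - 1/11) · (1 - 1/13) = 120

φ(143) = 120


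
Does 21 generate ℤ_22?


g generates ℤ_n iff gcd(g, n) = 1
gcd(21, 22) = 1
Since gcd = 1, 21 is a generator.

Yes, 21 generates ℤ_22


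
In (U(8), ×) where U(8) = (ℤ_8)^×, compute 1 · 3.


Operation: multiplication mod 8
1 · 3 = (a × b) mod 8 with a = 1, b = 3

1 · 3 = 3


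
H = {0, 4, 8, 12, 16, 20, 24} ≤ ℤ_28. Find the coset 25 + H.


25 + H = {25 + h (mod 28) : h ∈ H}
25+0=25, 25+4=1, 25+8=5, 25+12=9, 25+16=13, 25+20=17, 25+24=21
25 + H = {1, 5, 9, 13, 17, 21, 25} = 1 + H

25 + H = {1, 5, 9, 13, 17, 21, 25}


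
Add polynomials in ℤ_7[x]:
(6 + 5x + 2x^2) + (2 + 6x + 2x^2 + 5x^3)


Add coefficients mod 7:
x^0: 6 + 2 = 1 (mod 7)
x^1: 5 + 6 = 4 (mod 7)
x^2: 2 + 2 = 4 (mod 7)
x^3: 0 + 5 = 5 (mod 7)
Result: 1 + 4x + 4x^2 + 5x^3

f + g = 1 + 4x + 4x^2 + 5x^3


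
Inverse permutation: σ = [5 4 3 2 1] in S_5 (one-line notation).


To find σ⁻¹, swap domain and range:
σ(1) = 5 → σ⁻¹(5) = 1
σ(2) = 4 → σ⁻¹(4) = 2
σ(3) = 3 → σ⁻¹(3) = 3
σ(4) = 2 → σ⁻¹(2) = 4
σ(5) = 1 → σ⁻¹(1) = 5

σ⁻¹ = [5 4 3 2 1]


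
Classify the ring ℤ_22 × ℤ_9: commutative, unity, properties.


Direct product ring; commutative with unity (1,1); but (1,0)·(0,1) = (0,0) gives zero divisors, so not an integral domain
Commutative: Yes
Integral domain: No
Has unity: Yes

ℤ_22 × ℤ_9: Commutative=Yes, Unity=Yes


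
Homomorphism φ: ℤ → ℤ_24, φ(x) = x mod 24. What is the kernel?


Kernel = preimage of identity
ker(φ) = {x ∈ ℤ : x ≡ 0 (mod 24)} = 24ℤ = {0, ±24, ±48, ...}

ker(φ) = 24ℤ


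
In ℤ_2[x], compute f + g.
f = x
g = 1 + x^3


Add coefficients mod 2:
x^0: 0 + 1 = 1 (mod 2)
x^1: 1 + 0 = 1 (mod 2)
x^2: 0 + 0 = 0 (mod 2)
x^3: 0 + 1 = 1 (mod 2)
Result: 1 + x + x^3

f + g = 1 + x + x^3


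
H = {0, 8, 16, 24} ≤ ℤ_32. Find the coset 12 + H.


12 + H = {12 + h (mod 32) : h ∈ H}
12+0=12, 12+8=20, 12+16=28, 12+24=4
12 + H = {4, 12, 20, 28} = 4 + H

12 + H = {4, 12, 20, 28}


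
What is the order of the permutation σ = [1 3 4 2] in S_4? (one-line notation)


Cycle decomposition: (2 3 4)
Cycle lengths: 3
Order = lcm(3) = 3

ord(σ) = 3


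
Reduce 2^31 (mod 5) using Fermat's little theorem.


Fermat's little theorem: if p is prime and gcd(a,p)=1, then a^(p-1) ≡ 1 (mod p)
p = 5 is prime, gcd(2,5) = 1
Reduce exponent: 31 mod 4 = 3
So 2^31 ≡ 2^3 (mod 5)
2^3 mod 5 = 3

2^31 ≡ 3 (mod 5)


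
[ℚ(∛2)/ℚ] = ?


∛2 has minimal polynomial x³ - 2 (irreducible over ℚ since 2 is not a perfect cube)

[ℚ(∛2)/ℚ] = 3


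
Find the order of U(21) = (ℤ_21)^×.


U(n) is the group of units mod n; |U(n)| = φ(n)
|U(21)| = φ(21) = 12

|U(21) = (ℤ_21)^×| = 12


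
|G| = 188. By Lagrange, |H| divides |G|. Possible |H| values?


Lagrange's theorem: |H| divides |G|
|G| = 188
Divisors of 188: 1, 2, 4, 47, 94, 188

Possible subgroup orders: {1, 2, 4, 47, 94, 188}


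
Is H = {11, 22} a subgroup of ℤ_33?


Subgroup test for H = {11, 22} in (ℤ_33, +):
(1) 0 ∈ H? No
(2) Closure: for all a,b ∈ H, (a+b) mod 33 ∈ H? No  [counterexample: 11 + 22 = 0 ∉ H]
(3) Inverses: for all a ∈ H, -a mod 33 ∈ H? Yes

No, H is not a subgroup of ℤ_33


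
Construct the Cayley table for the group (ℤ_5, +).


Elements: {0, 1, 2, 3, 4}
Operation: addition mod 5
Entry (a, b) = (a + b) mod 5

Cayley table:
  | 0 | 1 | 2 | 3 | 4
0 | 0 | 1 | 2 | 3 | 4
1 | 1 | 2 | 3 | 4 | 0
2 | 2 | 3 | 4 | 0 | 1
3 | 3 | 4 | 0 | 1 | 2
4 | 4 | 0 | 1 | 2 | 3


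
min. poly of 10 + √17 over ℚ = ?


Let α = 10 + √17. Then α - 10 = √17, so (α - 10)² = 17, giving α² - 20α + 83 = 0. Degree 2 and α ∉ ℚ, so this is the minimal polynomial.

Minimal polynomial: x² - 20x + 83


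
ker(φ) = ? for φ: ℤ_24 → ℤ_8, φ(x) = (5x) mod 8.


Kernel = preimage of identity
ker(φ) = {x ∈ ℤ_24 : 5x ≡ 0 (mod 8)}. Since 8 | 24, φ is well-defined. The kernel is the cyclic subgroup ⟨8⟩ of ℤ_24 (order 3), i.e. {0, 8, 16}

ker(φ) = {0, 8, 16}


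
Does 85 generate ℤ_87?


g generates ℤ_n iff gcd(g, n) = 1
gcd(85, 87) = 1
Since gcd = 1, 85 is a generator.

Yes, 85 generates ℤ_87


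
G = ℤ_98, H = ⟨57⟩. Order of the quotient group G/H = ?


|⟨57⟩| = n / gcd(57, 98) = 98 / 1 = 98
H is normal (ℤ_98 is abelian).
|G/H| = |G| / |H| = 98 / 98 = 1

|G/H| = 1


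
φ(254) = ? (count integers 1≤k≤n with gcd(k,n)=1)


Factor n: 254 = 2 × 127
φ(n) = n · ∏(1 - 1/p) over distinct primes p | n
φ(254) = 254 · (1 - 1/2) · (1 - 1/127) = 126

φ(254) = 126


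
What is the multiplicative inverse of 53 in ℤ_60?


Use the extended Euclidean algorithm to write 1 = 53·s + 60·t; then s mod 60 is the inverse.
Euclidean algorithm:
  53 = 0·60 + 53
  60 = 1·53 + 7
  53 = 7·7 + 4
  7 = 1·4 + 3
  4 = 1·3 + 1
  3 = 3·1 + 0
gcd(53,60) = 1
Back-substitution gives: 53·(17) + 60·(-15) = 1
So 53⁻¹ ≡ 17 ≡ 17 (mod 60)
Check: 53 × 17 = 901 ≡ 1 (mod 60) ✓

53⁻¹ ≡ 17 (mod 60)


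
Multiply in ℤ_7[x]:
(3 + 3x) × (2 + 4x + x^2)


Expand and collect like terms; reduce coefficients mod 7:
x^0: 3·2 = 6 ≡ 6 (mod 7)
x^1: 3·4 + 3·2 = 18 ≡ 4 (mod 7)
x^2: 3·1 + 3·4 = 15 ≡ 1 (mod 7)
x^3: 3·1 = 3 ≡ 3 (mod 7)
Result: 6 + 4x + x^2 + 3x^3

f · g = 6 + 4x + x^2 + 3x^3


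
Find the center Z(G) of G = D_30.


Z(G) = {g ∈ G | gx = xg for all x ∈ G}
For even n, Z(D_n) = {e, r^(n/2)}: the 180° rotation r^15 commutes with every reflection and rotation

Z(D_30) = {e, r^15}


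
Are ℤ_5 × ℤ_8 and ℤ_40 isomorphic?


Comparing ℤ_5 × ℤ_8 and ℤ_40:
gcd(5,8) = 1, so ℤ_5 × ℤ_8 ≅ ℤ_40 (CRT)

Yes, ℤ_5 × ℤ_8 ≅ ℤ_40


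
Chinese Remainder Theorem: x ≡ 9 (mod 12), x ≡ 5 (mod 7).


m₁ = 12, m₂ = 7, gcd = 1, so CRT applies. M = m₁·m₂ = 84
Let M₁ = M/m₁ = 7, M₂ = M/m₂ = 12
Find y₁ ≡ M₁⁻¹ (mod m₁): 7⁻¹ ≡ 7 (mod 12)
Find y₂ ≡ M₂⁻¹ (mod m₂): 12⁻¹ ≡ 3 (mod 7)
x = a₁·M₁·y₁ + a₂·M₂·y₂ = 9·7·7 + 5·12·3 = 621
Reduce mod 84: x ≡ 33
Check: 33 mod 12 = 9 ✓, 33 mod 7 = 5 ✓

x ≡ 33 (mod 84)


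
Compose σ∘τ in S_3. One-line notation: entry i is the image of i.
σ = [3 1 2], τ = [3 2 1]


σ∘τ: apply τ first, then σ
1 →τ 3 →σ 2
2 →τ 2 →σ 1
3 →τ 1 →σ 3

σ∘τ = [2 1 3]


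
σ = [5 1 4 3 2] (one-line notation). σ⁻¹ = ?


To find σ⁻¹, swap domain and range:
σ(1) = 5 → σ⁻¹(5) = 1
σ(2) = 1 → σ⁻¹(1) = 2
σ(3) = 4 → σ⁻¹(4) = 3
σ(4) = 3 → σ⁻¹(3) = 4
σ(5) = 2 → σ⁻¹(2) = 5

σ⁻¹ = [2 5 4 3 1]


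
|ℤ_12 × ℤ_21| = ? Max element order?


|ℤ_12 × ℤ_21| = 12 × 21 = 252
Max element order = lcm(12,21) = 84
Cyclic? No (gcd=3)

|ℤ_12×ℤ_21| = 252, max element order = 84


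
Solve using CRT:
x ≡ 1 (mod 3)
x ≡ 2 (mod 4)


m₁ = 3, m₂ = 4, gcd = 1, so CRT applies. M = m₁·m₂ = 12
Let M₁ = M/m₁ = 4, M₂ = M/m₂ = 3
Find y₁ ≡ M₁⁻¹ (mod m₁): 4⁻¹ ≡ 1 (mod 3)
Find y₂ ≡ M₂⁻¹ (mod m₂): 3⁻¹ ≡ 3 (mod 4)
x = a₁·M₁·y₁ + a₂·M₂·y₂ = 1·4·1 + 2·3·3 = 22
Reduce mod 12: x ≡ 10
Check: 10 mod 3 = 1 ✓, 10 mod 4 = 2 ✓

x ≡ 10 (mod 12)


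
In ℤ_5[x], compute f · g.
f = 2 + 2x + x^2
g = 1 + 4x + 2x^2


Expand and collect like terms; reduce coefficients mod 5:
x^0: 2·1 = 2 ≡ 2 (mod 5)
x^1: 2·4 + 2·1 = 10 ≡ 0 (mod 5)
x^2: 2·2 + 2·4 + 1·1 = 13 ≡ 3 (mod 5)
x^3: 2·2 + 1·4 = 8 ≡ 3 (mod 5)
x^4: 1·2 = 2 ≡ 2 (mod 5)
Result: 2 + 3x^2 + 3x^3 + 2x^4

f · g = 2 + 3x^2 + 3x^3 + 2x^4


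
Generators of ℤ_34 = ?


g generates ℤ_n iff gcd(g,n) = 1
Prime factors of 34: 2, 17
Generators are g ∈ {1,...,33} not divisible by any of these primes.
Generators: {1, 3, 5, 7, 9, 11, 13, 15, 19, 21, 23, 25, 27, 29, 31, 33}
Number of generators = φ(34) = 16

Generators of ℤ_34 = {1, 3, 5, 7, 9, 11, 13, 15, 19, 21, 23, 25, 27, 29, 31, 33}


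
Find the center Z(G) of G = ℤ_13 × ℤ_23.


Z(G) = {g ∈ G | gx = xg for all x ∈ G}
Direct product of abelian groups is abelian, so Z(G) = G

Z(ℤ_13 × ℤ_23) = ℤ_13 × ℤ_23


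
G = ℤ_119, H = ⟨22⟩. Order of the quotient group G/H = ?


|⟨22⟩| = n / gcd(22, 119) = 119 / 1 = 119
H is normal (ℤ_119 is abelian).
|G/H| = |G| / |H| = 119 / 119 = 1

|G/H| = 1


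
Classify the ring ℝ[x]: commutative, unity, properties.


Polynomial ring over ℝ (an integral domain) is a commutative integral domain with unity 1
Commutative: Yes
Integral domain: Yes
Has unity: Yes

ℝ[x]: Commutative=Yes, Unity=Yes


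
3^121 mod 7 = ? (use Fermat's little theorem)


Fermat's little theorem: if p is prime and gcd(a,p)=1, then a^(p-1) ≡ 1 (mod p)
p = 7 is prime, gcd(3,7) = 1
Reduce exponent: 121 mod 6 = 1
So 3^121 ≡ 3^1 (mod 7)
3^1 mod 7 = 3

3^121 ≡ 3 (mod 7)


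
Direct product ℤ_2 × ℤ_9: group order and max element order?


|ℤ_2 × ℤ_9| = 2 × 9 = 18
Max element order = lcm(2,9) = 18
Cyclic? Yes (gcd=1)

|ℤ_2×ℤ_9| = 18, max element order = 18


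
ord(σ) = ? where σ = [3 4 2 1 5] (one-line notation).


Cycle decomposition: (1 3 2 4)
Cycle lengths: 4
Order = lcm(4) = 4

ord(σ) = 4


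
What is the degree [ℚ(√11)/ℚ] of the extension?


√11 has minimal polynomial x² - 11 (irreducible over ℚ since 11 is squarefree)

[ℚ(√11)/ℚ] = 2


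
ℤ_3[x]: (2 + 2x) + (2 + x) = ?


Add coefficients mod 3:
x^0: 2 + 2 = 1 (mod 3)
x^1: 2 + 1 = 0 (mod 3)
Result: 1

f + g = 1


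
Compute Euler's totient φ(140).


Factor n: 140 = 2^2 × 5 × 7
φ(n) = n · ∏(1 - 1/p) over distinct primes p | n
φ(140) = 140 · (1 - 1/2) · (1 - 1/5) · (1 - 1/7) = 48

φ(140) = 48


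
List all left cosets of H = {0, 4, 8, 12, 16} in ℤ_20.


H = {0, 4, 8, 12, 16}, |H| = 5
Number of cosets = |G|/|H| = 20/5 = 4
0 + H = {0, 4, 8, 12, 16}
1 + H = {1, 5, 9, 13, 17}
2 + H = {2, 6, 10, 14, 18}
3 + H = {3, 7, 11, 15, 19}

Cosets: 0+H={0,4,8,12,16}; 1+H={1,5,9,13,17}; 2+H={2,6,10,14,18}; 3+H={3,7,11,15,19}


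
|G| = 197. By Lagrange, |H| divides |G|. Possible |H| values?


Lagrange's theorem: |H| divides |G|
|G| = 197
Divisors of 197: 1, 197

Possible subgroup orders: {1, 197}


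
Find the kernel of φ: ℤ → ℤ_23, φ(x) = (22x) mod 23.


Kernel = preimage of identity
ker(φ) = {x ∈ ℤ : 22x ≡ 0 (mod 23)}. gcd(22,23) = 1, so 22x ≡ 0 (mod 23) ⟺ x ≡ 0 (mod 23/1 = 23). Hence ker(φ) = 23ℤ

ker(φ) = 23ℤ


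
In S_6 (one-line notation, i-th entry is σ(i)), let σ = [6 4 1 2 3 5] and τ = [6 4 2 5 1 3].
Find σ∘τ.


σ∘τ: apply τ first, then σ
1 →τ 6 →σ 5
2 →τ 4 →σ 2
3 →τ 2 →σ 4
4 →τ 5 →σ 3
5 →τ 1 →σ 6
6 →τ 3 →σ 1

σ∘τ = [5 2 4 3 6 1]


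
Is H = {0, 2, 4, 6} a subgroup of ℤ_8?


Subgroup test for H = {0, 2, 4, 6} in (ℤ_8, +):
(1) 0 ∈ H? Yes
(2) Closure: for all a,b ∈ H, (a+b) mod 8 ∈ H? Yes
(3) Inverses: for all a ∈ H, -a mod 8 ∈ H? Yes

Yes, H is a subgroup of ℤ_8


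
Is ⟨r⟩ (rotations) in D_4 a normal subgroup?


H = ⟨r⟩ (rotations) in D_4
The rotation subgroup ⟨r⟩ has index 2 in D_4, so it is normal

Yes, normal subgroup


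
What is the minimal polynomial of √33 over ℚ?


√33 satisfies x² - 33 = 0, irreducible over ℚ since 33 is squarefree

Minimal polynomial: x² - 33


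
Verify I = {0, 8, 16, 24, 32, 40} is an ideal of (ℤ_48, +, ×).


Check ideal conditions for I = {0, 8, 16, 24, 32, 40} in ℤ_48:
(1) I is an additive subgroup? Yes
(2) For r ∈ ℤ_48 and a ∈ I: r·a ∈ I? Yes

Yes, I is an ideal of ℤ_48


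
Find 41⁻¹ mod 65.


Use the extended Euclidean algorithm to write 1 = 41·s + 65·t; then s mod 65 is the inverse.
Euclidean algorithm:
  41 = 0·65 + 41
  65 = 1·41 + 24
  41 = 1·24 + 17
  24 = 1·17 + 7
  17 = 2·7 + 3
  7 = 2·3 + 1
  3 = 3·1 + 0
gcd(41,65) = 1
Back-substitution gives: 41·(-19) + 65·(12) = 1
So 41⁻¹ ≡ -19 ≡ 46 (mod 65)
Check: 41 × 46 = 1886 ≡ 1 (mod 65) ✓

41⁻¹ ≡ 46 (mod 65)


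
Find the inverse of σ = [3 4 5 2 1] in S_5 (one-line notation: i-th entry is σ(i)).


To find σ⁻¹, swap domain and range:
σ(1) = 3 → σ⁻¹(3) = 1
σ(2) = 4 → σ⁻¹(4) = 2
σ(3) = 5 → σ⁻¹(5) = 3
σ(4) = 2 → σ⁻¹(2) = 4
σ(5) = 1 → σ⁻¹(1) = 5

σ⁻¹ = [5 4 1 2 3]


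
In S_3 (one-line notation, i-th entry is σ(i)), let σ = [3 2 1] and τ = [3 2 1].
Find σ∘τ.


σ∘τ: apply τ first, then σ
1 →τ 3 →σ 1
2 →τ 2 →σ 2
3 →τ 1 →σ 3

σ∘τ = [1 2 3]


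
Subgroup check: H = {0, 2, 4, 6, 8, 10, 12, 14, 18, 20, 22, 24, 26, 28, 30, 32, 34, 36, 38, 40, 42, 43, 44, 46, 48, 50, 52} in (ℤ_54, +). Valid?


Subgroup test for H = {0, 2, 4, 6, 8, 10, 12, 14, 18, 20, 22, 24, 26, 28, 30, 32, 34, 36, 38, 40, 42, 43, 44, 46, 48, 50, 52} in (ℤ_54, +):
(1) 0 ∈ H? Yes
(2) Closure: for all a,b ∈ H, (a+b) mod 54 ∈ H? No  [counterexample: 2 + 14 = 16 ∉ H]
(3) Inverses: for all a ∈ H, -a mod 54 ∈ H? No

No, H is not a subgroup of ℤ_54


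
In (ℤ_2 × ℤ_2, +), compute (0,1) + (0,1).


Operation: componentwise addition mod (2, 2)
(0,1) + (0,1) = ((a₁+b₁) mod 2, (a₂+b₂) mod 2) with a = (0,1), b = (0,1)

(0,1) + (0,1) = (0,0)


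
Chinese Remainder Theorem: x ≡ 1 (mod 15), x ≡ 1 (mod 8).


m₁ = 15, m₂ = 8, gcd = 1, so CRT applies. M = m₁·m₂ = 120
Let M₁ = M/m₁ = 8, M₂ = M/m₂ = 15
Find y₁ ≡ M₁⁻¹ (mod m₁): 8⁻¹ ≡ 2 (mod 15)
Find y₂ ≡ M₂⁻¹ (mod m₂): 15⁻¹ ≡ 7 (mod 8)
x = a₁·M₁·y₁ + a₂·M₂·y₂ = 1·8·2 + 1·15·7 = 121
Reduce mod 120: x ≡ 1
Check: 1 mod 15 = 1 ✓, 1 mod 8 = 1 ✓

x ≡ 1 (mod 120)


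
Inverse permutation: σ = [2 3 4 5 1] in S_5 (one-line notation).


To find σ⁻¹, swap domain and range:
σ(1) = 2 → σ⁻¹(2) = 1
σ(2) = 3 → σ⁻¹(3) = 2
σ(3) = 4 → σ⁻¹(4) = 3
σ(4) = 5 → σ⁻¹(5) = 4
σ(5) = 1 → σ⁻¹(1) = 5

σ⁻¹ = [5 1 2 3 4]


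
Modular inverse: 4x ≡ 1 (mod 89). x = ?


Use the extended Euclidean algorithm to write 1 = 4·s + 89·t; then s mod 89 is the inverse.
Euclidean algorithm:
  4 = 0·89 + 4
  89 = 22·4 + 1
  4 = 4·1 + 0
gcd(4,89) = 1
Back-substitution gives: 4·(-22) + 89·(1) = 1
So 4⁻¹ ≡ -22 ≡ 67 (mod 89)
Check: 4 × 67 = 268 ≡ 1 (mod 89) ✓

4⁻¹ ≡ 67 (mod 89)


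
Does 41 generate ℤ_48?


g generates ℤ_n iff gcd(g, n) = 1
gcd(41, 48) = 1
Since gcd = 1, 41 is a generator.

Yes, 41 generates ℤ_48


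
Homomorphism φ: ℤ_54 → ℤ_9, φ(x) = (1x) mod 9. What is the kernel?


Kernel = preimage of identity
ker(φ) = {x ∈ ℤ_54 : 1x ≡ 0 (mod 9)}. Since 9 | 54, φ is well-defined. The kernel is the cyclic subgroup ⟨9⟩ of ℤ_54 (order 6), i.e. {0, 9, 18, 27, 36, 45}

ker(φ) = {0, 9, 18, 27, 36, 45}


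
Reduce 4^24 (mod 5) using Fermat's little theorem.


Fermat's little theorem: if p is prime and gcd(a,p)=1, then a^(p-1) ≡ 1 (mod p)
p = 5 is prime, gcd(4,5) = 1
Reduce exponent: 24 mod 4 = 0
So 4^24 ≡ 4^0 (mod 5)
4^0 = 1

4^24 ≡ 1 (mod 5)


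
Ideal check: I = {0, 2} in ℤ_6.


Check ideal conditions for I = {0, 2} in ℤ_6:
(1) I is an additive subgroup? No
(2) For r ∈ ℤ_6 and a ∈ I: r·a ∈ I? No  [counterexample: r=2, a=2, r·a mod 6 = 4 ∉ I]

No, I is not an ideal of ℤ_6


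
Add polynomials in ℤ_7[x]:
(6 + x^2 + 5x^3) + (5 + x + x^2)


Add coefficients mod 7:
x^0: 6 + 5 = 4 (mod 7)
x^1: 0 + 1 = 1 (mod 7)
x^2: 1 + 1 = 2 (mod 7)
x^3: 5 + 0 = 5 (mod 7)
Result: 4 + x + 2x^2 + 5x^3

f + g = 4 + x + 2x^2 + 5x^3


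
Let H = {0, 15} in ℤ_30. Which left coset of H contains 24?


24 + H = {24 + h (mod 30) : h ∈ H}
24+0=24, 24+15=9
24 + H = {9, 24} = 9 + H

24 + H = {9, 24}


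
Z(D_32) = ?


Z(G) = {g ∈ G | gx = xg for all x ∈ G}
For even n, Z(D_n) = {e, r^(n/2)}: the 180° rotation r^16 commutes with every reflection and rotation

Z(D_32) = {e, r^16}


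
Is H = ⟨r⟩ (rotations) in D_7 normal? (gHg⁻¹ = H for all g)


H = ⟨r⟩ (rotations) in D_7
The rotation subgroup ⟨r⟩ has index 2 in D_7, so it is normal

Yes, normal subgroup


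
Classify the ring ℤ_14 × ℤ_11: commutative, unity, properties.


Direct product ring; commutative with unity (1,1); but (1,0)·(0,1) = (0,0) gives zero divisors, so not an integral domain
Commutative: Yes
Integral domain: No
Has unity: Yes

ℤ_14 × ℤ_11: Commutative=Yes, Unity=Yes


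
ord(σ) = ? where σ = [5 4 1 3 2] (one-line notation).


Cycle decomposition: (1 5 2 4 3)
Cycle lengths: 5
Order = lcm(5) = 5

ord(σ) = 5


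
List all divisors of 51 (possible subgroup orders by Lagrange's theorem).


Lagrange's theorem: |H| divides |G|
|G| = 51
Divisors of 51: 1, 3, 17, 51

Possible subgroup orders: {1, 3, 17, 51}


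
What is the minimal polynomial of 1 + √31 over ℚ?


Let α = 1 + √31. Then α - 1 = √31, so (α - 1)² = 31, giving α² - 2α - 30 = 0. Degree 2 and α ∉ ℚ, so this is the minimal polynomial.

Minimal polynomial: x² - 2x - 30


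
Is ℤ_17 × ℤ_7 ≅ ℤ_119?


Comparing ℤ_17 × ℤ_7 and ℤ_119:
gcd(17,7) = 1, so ℤ_17 × ℤ_7 ≅ ℤ_119 (CRT)

Yes, ℤ_17 × ℤ_7 ≅ ℤ_119


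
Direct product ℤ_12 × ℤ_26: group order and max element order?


|ℤ_12 × ℤ_26| = 12 × 26 = 312
Max element order = lcm(12,26) = 156
Cyclic? No (gcd=2)

|ℤ_12×ℤ_26| = 312, max element order = 156


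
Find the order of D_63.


|D_n| = 2n (n rotations and n reflections)
|D_63| = 2×63 = 126

|D_63| = 126


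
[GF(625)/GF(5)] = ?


GF(625) = GF(5^4), so the extension degree is 4

[GF(625)/GF(5)] = 4


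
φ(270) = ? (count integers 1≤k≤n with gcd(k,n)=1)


Factor n: 270 = 2 × 3^3 × 5
φ(n) = n · ∏(1 - 1/p) over distinct primes p | n
φ(270) = 270 · (1 - 1/2) · (1 - 1/3) · (1 - 1/5) = 72

φ(270) = 72


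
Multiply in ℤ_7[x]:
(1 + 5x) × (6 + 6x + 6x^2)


Expand and collect like terms; reduce coefficients mod 7:
x^0: 1·6 = 6 ≡ 6 (mod 7)
x^1: 1·6 + 5·6 = 36 ≡ 1 (mod 7)
x^2: 1·6 + 5·6 = 36 ≡ 1 (mod 7)
x^3: 5·6 = 30 ≡ 2 (mod 7)
Result: 6 + x + x^2 + 2x^3

f · g = 6 + x + x^2 + 2x^3


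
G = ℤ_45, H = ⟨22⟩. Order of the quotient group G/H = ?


|⟨22⟩| = n / gcd(22, 45) = 45 / 1 = 45
H is normal (ℤ_45 is abelian).
|G/H| = |G| / |H| = 45 / 45 = 1

|G/H| = 1


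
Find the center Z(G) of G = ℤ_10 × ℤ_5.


Z(G) = {g ∈ G | gx = xg for all x ∈ G}
Direct product of abelian groups is abelian, so Z(G) = G

Z(ℤ_10 × ℤ_5) = ℤ_10 × ℤ_5


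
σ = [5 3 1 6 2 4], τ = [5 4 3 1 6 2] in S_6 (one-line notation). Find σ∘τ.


σ∘τ: apply τ first, then σ
1 →τ 5 →σ 2
2 →τ 4 →σ 6
3 →τ 3 →σ 1
4 →τ 1 →σ 5
5 →τ 6 →σ 4
6 →τ 2 →σ 3

σ∘τ = [2 6 1 5 4 3]


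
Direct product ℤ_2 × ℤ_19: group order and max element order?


|ℤ_2 × ℤ_19| = 2 × 19 = 38
Max element order = lcm(2,19) = 38
Cyclic? Yes (gcd=1)

|ℤ_2×ℤ_19| = 38, max element order = 38


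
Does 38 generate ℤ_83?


g generates ℤ_n iff gcd(g, n) = 1
gcd(38, 83) = 1
Since gcd = 1, 38 is a generator.

Yes, 38 generates ℤ_83


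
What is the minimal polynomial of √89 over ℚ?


√89 satisfies x² - 89 = 0, irreducible over ℚ since 89 is squarefree

Minimal polynomial: x² - 89


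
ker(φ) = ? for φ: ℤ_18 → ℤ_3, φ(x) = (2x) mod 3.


Kernel = preimage of identity
ker(φ) = {x ∈ ℤ_18 : 2x ≡ 0 (mod 3)}. Since 3 | 18, φ is well-defined. The kernel is the cyclic subgroup ⟨3⟩ of ℤ_18 (order 6), i.e. {0, 3, 6, 9, 12, 15}

ker(φ) = {0, 3, 6, 9, 12, 15}


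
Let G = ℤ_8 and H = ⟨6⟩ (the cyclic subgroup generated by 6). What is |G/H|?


|⟨6⟩| = n / gcd(6, 8) = 8 / 2 = 4
H is normal (ℤ_8 is abelian).
|G/H| = |G| / |H| = 8 / 4 = 2

|G/H| = 2


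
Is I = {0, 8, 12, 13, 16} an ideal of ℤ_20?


Check ideal conditions for I = {0, 8, 12, 13, 16} in ℤ_20:
(1) I is an additive subgroup? No
(2) For r ∈ ℤ_20 and a ∈ I: r·a ∈ I? No  [counterexample: r=2, a=12, r·a mod 20 = 4 ∉ I]

No, I is not an ideal of ℤ_20


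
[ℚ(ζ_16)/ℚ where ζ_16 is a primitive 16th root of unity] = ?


[ℚ(ζ_n):ℚ] = deg Φ_n(x) = φ(n). Here φ(16) = 8

[ℚ(ζ_16)/ℚ where ζ_16 is a primitive 16th root of unity] = 8


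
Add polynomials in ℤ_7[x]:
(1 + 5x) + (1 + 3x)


Add coefficients mod 7:
x^0: 1 + 1 = 2 (mod 7)
x^1: 5 + 3 = 1 (mod 7)
Result: 2 + x

f + g = 2 + x


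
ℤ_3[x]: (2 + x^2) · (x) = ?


Expand and collect like terms; reduce coefficients mod 3:
x^0: 2·0 = 0 ≡ 0 (mod 3)
x^1: 2·1 + 0·0 = 2 ≡ 2 (mod 3)
x^2: 0·1 + 1·0 = 0 ≡ 0 (mod 3)
x^3: 1·1 = 1 ≡ 1 (mod 3)
Result: 2x + x^3

f · g = 2x + x^3


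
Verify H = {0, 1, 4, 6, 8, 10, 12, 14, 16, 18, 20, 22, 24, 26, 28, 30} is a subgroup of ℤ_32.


Subgroup test for H = {0, 1, 4, 6, 8, 10, 12, 14, 16, 18, 20, 22, 24, 26, 28, 30} in (ℤ_32, +):
(1) 0 ∈ H? Yes
(2) Closure: for all a,b ∈ H, (a+b) mod 32 ∈ H? No  [counterexample: 1 + 1 = 2 ∉ H]
(3) Inverses: for all a ∈ H, -a mod 32 ∈ H? No

No, H is not a subgroup of ℤ_32


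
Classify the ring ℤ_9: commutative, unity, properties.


ℤ_9 is a commutative ring with unity 1; 9 = 3×3 is composite, so 3·3 ≡ 0 gives zero divisors (not an integral domain)
Commutative: Yes
Integral domain: No
Has unity: Yes

ℤ_9: Commutative=Yes, Unity=Yes


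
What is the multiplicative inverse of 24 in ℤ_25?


Use the extended Euclidean algorithm to write 1 = 24·s + 25·t; then s mod 25 is the inverse.
Euclidean algorithm:
  24 = 0·25 + 24
  25 = 1·24 + 1
  24 = 24·1 + 0
gcd(24,25) = 1
Back-substitution gives: 24·(-1) + 25·(1) = 1
So 24⁻¹ ≡ -1 ≡ 24 (mod 25)
Check: 24 × 24 = 576 ≡ 1 (mod 25) ✓

24⁻¹ ≡ 24 (mod 25)


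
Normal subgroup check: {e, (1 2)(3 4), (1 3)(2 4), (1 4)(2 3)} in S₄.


H = {e, (1 2)(3 4), (1 3)(2 4), (1 4)(2 3)} in S₄
This is the Klein four-group V₄; it is normal in S₄ (it is a union of conjugacy classes)

Yes, normal subgroup


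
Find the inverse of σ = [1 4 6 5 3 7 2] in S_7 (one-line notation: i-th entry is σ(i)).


To find σ⁻¹, swap domain and range:
σ(1) = 1 → σ⁻¹(1) = 1
σ(2) = 4 → σ⁻¹(4) = 2
σ(3) = 6 → σ⁻¹(6) = 3
σ(4) = 5 → σ⁻¹(5) = 4
σ(5) = 3 → σ⁻¹(3) = 5
σ(6) = 7 → σ⁻¹(7) = 6
σ(7) = 2 → σ⁻¹(2) = 7

σ⁻¹ = [1 7 5 2 4 3 6]


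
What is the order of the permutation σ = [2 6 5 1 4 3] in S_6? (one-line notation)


Cycle decomposition: (1 2 6 3 5 4)
Cycle lengths: 6
Order = lcm(6) = 6

ord(σ) = 6


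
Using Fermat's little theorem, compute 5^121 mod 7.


Fermat's little theorem: if p is prime and gcd(a,p)=1, then a^(p-1) ≡ 1 (mod p)
p = 7 is prime, gcd(5,7) = 1
Reduce exponent: 121 mod 6 = 1
So 5^121 ≡ 5^1 (mod 7)
5^1 mod 7 = 5

5^121 ≡ 5 (mod 7)


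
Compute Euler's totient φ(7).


φ(n) = count of k ∈ {1,...,n} with gcd(k,n)=1
Coprimes to 7: {1, 2, 3, 4, 5, 6}
Count: 6

φ(7) = 6


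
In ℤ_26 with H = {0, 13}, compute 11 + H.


11 + H = {11 + h (mod 26) : h ∈ H}
11+0=11, 11+13=24

11 + H = {11, 24}


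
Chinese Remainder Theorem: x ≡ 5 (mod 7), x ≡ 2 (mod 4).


m₁ = 7, m₂ = 4, gcd = 1, so CRT applies. M = m₁·m₂ = 28
Let M₁ = M/m₁ = 4, M₂ = M/m₂ = 7
Find y₁ ≡ M₁⁻¹ (mod m₁): 4⁻¹ ≡ 2 (mod 7)
Find y₂ ≡ M₂⁻¹ (mod m₂): 7⁻¹ ≡ 3 (mod 4)
x = a₁·M₁·y₁ + a₂·M₂·y₂ = 5·4·2 + 2·7·3 = 82
Reduce mod 28: x ≡ 26
Check: 26 mod 7 = 5 ✓, 26 mod 4 = 2 ✓

x ≡ 26 (mod 28)


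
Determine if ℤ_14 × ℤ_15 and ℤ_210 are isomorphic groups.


Comparing ℤ_14 × ℤ_15 and ℤ_210:
gcd(14,15) = 1, so ℤ_14 × ℤ_15 ≅ ℤ_210 (CRT)

Yes, ℤ_14 × ℤ_15 ≅ ℤ_210


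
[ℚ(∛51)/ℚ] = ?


∛51 has minimal polynomial x³ - 51 (irreducible over ℚ since 51 is not a perfect cube)

[ℚ(∛51)/ℚ] = 3


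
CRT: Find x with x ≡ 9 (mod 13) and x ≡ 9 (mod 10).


m₁ = 13, m₂ = 10, gcd = 1, so CRT applies. M = m₁·m₂ = 130
Let M₁ = M/m₁ = 10, M₂ = M/m₂ = 13
Find y₁ ≡ M₁⁻¹ (mod m₁): 10⁻¹ ≡ 4 (mod 13)
Find y₂ ≡ M₂⁻¹ (mod m₂): 13⁻¹ ≡ 7 (mod 10)
x = a₁·M₁·y₁ + a₂·M₂·y₂ = 9·10·4 + 9·13·7 = 1179
Reduce mod 130: x ≡ 9
Check: 9 mod 13 = 9 ✓, 9 mod 10 = 9 ✓

x ≡ 9 (mod 130)


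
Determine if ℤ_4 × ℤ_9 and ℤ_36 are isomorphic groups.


Comparing ℤ_4 × ℤ_9 and ℤ_36:
gcd(4,9) = 1, so ℤ_4 × ℤ_9 ≅ ℤ_36 (CRT)

Yes, ℤ_4 × ℤ_9 ≅ ℤ_36


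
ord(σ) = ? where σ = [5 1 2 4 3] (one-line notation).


Cycle decomposition: (1 5 3 2)
Cycle lengths: 4
Order = lcm(4) = 4

ord(σ) = 4


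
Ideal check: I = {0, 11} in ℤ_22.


Check ideal conditions for I = {0, 11} in ℤ_22:
(1) I is an additive subgroup? Yes
(2) For r ∈ ℤ_22 and a ∈ I: r·a ∈ I? Yes

Yes, I is an ideal of ℤ_22


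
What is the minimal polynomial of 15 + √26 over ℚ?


Let α = 15 + √26. Then α - 15 = √26, so (α - 15)² = 26, giving α² - 30α + 199 = 0. Degree 2 and α ∉ ℚ, so this is the minimal polynomial.

Minimal polynomial: x² - 30x + 199


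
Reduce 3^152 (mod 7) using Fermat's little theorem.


Fermat's little theorem: if p is prime and gcd(a,p)=1, then a^(p-1) ≡ 1 (mod p)
p = 7 is prime, gcd(3,7) = 1
Reduce exponent: 152 mod 6 = 2
So 3^152 ≡ 3^2 (mod 7)
3^2 mod 7 = 2

3^152 ≡ 2 (mod 7)


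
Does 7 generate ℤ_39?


g generates ℤ_n iff gcd(g, n) = 1
gcd(7, 39) = 1
Since gcd = 1, 7 is a generator.

Yes, 7 generates ℤ_39


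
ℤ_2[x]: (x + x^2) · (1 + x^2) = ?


Expand and collect like terms; reduce coefficients mod 2:
x^0: 0·1 = 0 ≡ 0 (mod 2)
x^1: 0·0 + 1·1 = 1 ≡ 1 (mod 2)
x^2: 0·1 + 1·0 + 1·1 = 1 ≡ 1 (mod 2)
x^3: 1·1 + 1·0 = 1 ≡ 1 (mod 2)
x^4: 1·1 = 1 ≡ 1 (mod 2)
Result: x + x^2 + x^3 + x^4

f · g = x + x^2 + x^3 + x^4
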